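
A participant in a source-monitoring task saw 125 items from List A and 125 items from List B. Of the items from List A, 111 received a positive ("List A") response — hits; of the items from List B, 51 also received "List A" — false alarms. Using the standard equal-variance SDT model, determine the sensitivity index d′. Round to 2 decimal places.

d′ = 1.45

H = 111/125 = 0.8880
FA = 51/125 = 0.4080
Φ⁻¹(H) = 1.216
Φ⁻¹(FA) = -0.233
d' = z(H) − z(FA) = 1.216 − (-0.233) = 1.449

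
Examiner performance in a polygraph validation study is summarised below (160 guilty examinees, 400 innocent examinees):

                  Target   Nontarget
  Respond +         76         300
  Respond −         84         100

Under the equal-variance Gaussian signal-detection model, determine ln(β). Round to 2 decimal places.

ln β = 0.23

H = 76/160 = 0.4750
FA = 300/400 = 0.7500
Φ⁻¹(0.4750) = -0.063, Φ⁻¹(0.7500) = 0.674
ln β = −½·[z(H)² − z(FA)²] = −0.5 × (0.004 − 0.454) = 0.225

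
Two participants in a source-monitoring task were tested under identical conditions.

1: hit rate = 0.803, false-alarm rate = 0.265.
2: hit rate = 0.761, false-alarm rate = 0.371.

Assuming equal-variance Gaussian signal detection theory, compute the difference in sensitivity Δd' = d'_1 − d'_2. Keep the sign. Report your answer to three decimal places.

Δd' = 0.442

1: z(0.803) = 0.8524, z(0.265) = -0.6280, d' = 1.4804
2: z(0.761) = 0.7095, z(0.371) = -0.3292, d' = 1.0387
Δd' = d'_1 − d'_2 = 1.4804 − 1.0387 = 0.4417
1 has the higher sensitivity.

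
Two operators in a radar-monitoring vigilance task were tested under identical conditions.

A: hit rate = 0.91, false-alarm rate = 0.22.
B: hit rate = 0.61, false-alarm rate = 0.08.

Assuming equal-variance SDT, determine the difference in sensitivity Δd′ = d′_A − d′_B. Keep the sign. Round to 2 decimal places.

A: z(0.91) = 1.341, z(0.22) = -0.772, d' = 2.113
B: z(0.61) = 0.279, z(0.08) = -1.405, d' = 1.684
Δd' = d'_A − d'_B = 2.113 − 1.684 = 0.429
A has the higher sensitivity.

Δd′ = 0.43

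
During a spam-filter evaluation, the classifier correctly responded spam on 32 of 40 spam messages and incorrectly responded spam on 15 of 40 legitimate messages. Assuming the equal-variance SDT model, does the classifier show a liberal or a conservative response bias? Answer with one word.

liberal

z(H) = 0.842, z(FA) = -0.319
c = −½·(z(H) + z(FA)) = -0.2615
c < 0 → liberal criterion (biased toward responding “yes”).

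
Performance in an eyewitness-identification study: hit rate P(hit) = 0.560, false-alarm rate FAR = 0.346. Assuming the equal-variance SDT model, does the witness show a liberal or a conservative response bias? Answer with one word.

z(H) = 0.151, z(FA) = -0.396
c = −½·(z(H) + z(FA)) = 0.1225
c > 0 → conservative criterion (biased toward responding “no”).

conservative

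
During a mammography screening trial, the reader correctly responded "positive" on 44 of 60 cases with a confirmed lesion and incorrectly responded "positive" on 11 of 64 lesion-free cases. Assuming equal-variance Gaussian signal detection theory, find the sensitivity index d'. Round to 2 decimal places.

H = 44/60 = 0.7333
FA = 11/64 = 0.1719
z(0.7333) = 0.6228, z(0.1719) = -0.9467
d' = z(H) − z(FA) = 0.6228 − (-0.9467) = 1.5695

d' = 1.57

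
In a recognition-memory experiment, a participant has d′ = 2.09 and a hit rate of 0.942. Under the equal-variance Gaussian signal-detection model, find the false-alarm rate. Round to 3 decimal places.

z(hit rate) = z(0.942) = 1.5718
z(FA) = z(H) − d' = 1.5718 − 2.09 = -0.5182
false-alarm rate = Φ(-0.5182) = 0.3022

false-alarm rate = 0.302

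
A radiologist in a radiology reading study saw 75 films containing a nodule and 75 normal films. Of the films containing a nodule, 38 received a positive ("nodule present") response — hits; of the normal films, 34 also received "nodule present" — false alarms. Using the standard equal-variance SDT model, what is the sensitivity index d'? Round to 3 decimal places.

H = 38/75 = 0.5067
FA = 34/75 = 0.4533
z(0.5067) = 0.0168, z(0.4533) = -0.1173
d' = z(H) − z(FA) = 0.0168 − (-0.1173) = 0.1341

d' = 0.134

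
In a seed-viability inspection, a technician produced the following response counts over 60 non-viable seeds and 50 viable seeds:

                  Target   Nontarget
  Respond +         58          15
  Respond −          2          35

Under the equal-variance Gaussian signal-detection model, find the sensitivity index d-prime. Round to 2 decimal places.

d-prime = 2.36

H = 58/60 = 0.9667
FA = 15/50 = 0.3000
z(0.9667) = 1.834, z(0.3000) = -0.524
d' = z(H) − z(FA) = 1.834 − (-0.524) = 2.358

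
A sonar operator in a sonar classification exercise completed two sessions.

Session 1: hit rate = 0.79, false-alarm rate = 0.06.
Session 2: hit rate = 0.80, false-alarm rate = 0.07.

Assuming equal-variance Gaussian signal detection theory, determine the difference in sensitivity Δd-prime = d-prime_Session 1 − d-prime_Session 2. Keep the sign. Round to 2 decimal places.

Session 1: z(0.79) = 0.806, z(0.06) = -1.555, d' = 2.361
Session 2: z(0.80) = 0.842, z(0.07) = -1.476, d' = 2.318
Δd' = d'_Session 1 − d'_Session 2 = 2.361 − 2.318 = 0.043
Session 1 has the higher sensitivity.

Δd-prime = 0.04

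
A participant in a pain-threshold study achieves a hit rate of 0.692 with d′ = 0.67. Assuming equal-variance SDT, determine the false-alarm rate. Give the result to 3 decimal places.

false-alarm rate = 0.433

z(hit rate) = z(0.692) = 0.5015
z(FA) = z(H) − d' = 0.5015 − 0.67 = -0.1685
false-alarm rate = Φ(-0.1685) = 0.4331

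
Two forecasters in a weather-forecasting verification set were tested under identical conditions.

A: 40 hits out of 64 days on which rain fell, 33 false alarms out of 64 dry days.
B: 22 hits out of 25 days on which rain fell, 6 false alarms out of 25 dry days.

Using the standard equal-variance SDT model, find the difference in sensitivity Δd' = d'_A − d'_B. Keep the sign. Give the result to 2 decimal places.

Δd' = -1.60

A: z(0.6250) = 0.319, z(0.5156) = 0.039, d' = 0.280
B: z(0.8800) = 1.175, z(0.2400) = -0.706, d' = 1.881
Δd' = d'_A − d'_B = 0.280 − 1.881 = -1.601
B has the higher sensitivity.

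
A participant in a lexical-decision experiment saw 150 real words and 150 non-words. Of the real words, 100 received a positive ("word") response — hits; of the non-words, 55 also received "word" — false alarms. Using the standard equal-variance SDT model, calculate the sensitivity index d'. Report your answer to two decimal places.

H = 100/150 = 0.6667
FA = 55/150 = 0.3667
z(H) = z(0.6667) = 0.4308
z(FA) = z(0.3667) = -0.3406
d' = z(H) − z(FA) = 0.4308 − (-0.3406) = 0.7714

d' = 0.77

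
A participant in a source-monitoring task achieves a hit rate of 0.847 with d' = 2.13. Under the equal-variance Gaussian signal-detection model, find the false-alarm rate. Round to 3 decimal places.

z(hit rate) = z(0.847) = 1.0237
z(FA) = z(H) − d' = 1.0237 − 2.13 = -1.1063
false-alarm rate = Φ(-1.1063) = 0.1343

false-alarm rate = 0.134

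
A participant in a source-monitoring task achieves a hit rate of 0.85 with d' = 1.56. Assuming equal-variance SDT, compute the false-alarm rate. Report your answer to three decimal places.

z(hit rate) = z(0.85) = 1.0364
z(FA) = z(H) − d' = 1.0364 − 1.56 = -0.5236
false-alarm rate = Φ(-0.5236) = 0.3003

false-alarm rate = 0.300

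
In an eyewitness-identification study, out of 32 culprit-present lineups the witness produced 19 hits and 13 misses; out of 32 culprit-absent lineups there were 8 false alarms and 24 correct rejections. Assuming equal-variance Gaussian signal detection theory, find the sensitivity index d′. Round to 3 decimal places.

H = 19/32 = 0.5938
FA = 8/32 = 0.2500
z(H) = z(0.5938) = 0.2373
z(FA) = z(0.2500) = -0.6745
d' = z(H) − z(FA) = 0.2373 − (-0.6745) = 0.9118

d′ = 0.912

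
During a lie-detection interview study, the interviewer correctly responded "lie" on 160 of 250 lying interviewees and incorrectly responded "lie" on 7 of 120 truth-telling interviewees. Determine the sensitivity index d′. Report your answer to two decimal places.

d′ = 1.93

H = 160/250 = 0.6400
FA = 7/120 = 0.0583
Φ⁻¹(H) = Φ⁻¹(0.6400) = 0.358
Φ⁻¹(FA) = Φ⁻¹(0.0583) = -1.569
d' = z(H) − z(FA) = 0.358 − (-1.569) = 1.927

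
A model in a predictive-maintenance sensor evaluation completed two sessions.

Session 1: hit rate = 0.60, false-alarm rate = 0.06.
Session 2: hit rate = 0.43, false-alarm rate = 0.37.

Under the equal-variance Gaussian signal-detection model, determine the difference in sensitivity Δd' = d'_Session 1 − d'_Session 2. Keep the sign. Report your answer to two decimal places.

Session 1: z(0.60) = 0.253, z(0.06) = -1.555, d' = 1.808
Session 2: z(0.43) = -0.176, z(0.37) = -0.332, d' = 0.156
Δd' = d'_Session 1 − d'_Session 2 = 1.808 − 0.156 = 1.652
Session 1 has the higher sensitivity.

Δd' = 1.65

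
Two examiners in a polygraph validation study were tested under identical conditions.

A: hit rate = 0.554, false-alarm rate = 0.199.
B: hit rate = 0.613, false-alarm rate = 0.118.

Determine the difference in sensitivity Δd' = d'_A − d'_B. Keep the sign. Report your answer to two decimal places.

A: z(0.554) = 0.136, z(0.199) = -0.845, d' = 0.981
B: z(0.613) = 0.287, z(0.118) = -1.185, d' = 1.472
Δd' = d'_A − d'_B = 0.981 − 1.472 = -0.491
B has the higher sensitivity.

Δd' = -0.49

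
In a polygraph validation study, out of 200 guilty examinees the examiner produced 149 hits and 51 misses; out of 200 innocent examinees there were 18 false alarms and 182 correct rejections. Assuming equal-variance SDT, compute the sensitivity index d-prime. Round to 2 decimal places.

d-prime = 2.00

H = 149/200 = 0.7450
FA = 18/200 = 0.0900
z(H) = z(0.7450) = 0.659
z(FA) = z(0.0900) = -1.341
d' = z(H) − z(FA) = 0.659 − (-1.341) = 2.000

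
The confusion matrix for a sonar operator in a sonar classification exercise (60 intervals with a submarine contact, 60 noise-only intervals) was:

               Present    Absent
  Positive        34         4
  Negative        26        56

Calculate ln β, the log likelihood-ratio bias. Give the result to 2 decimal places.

ln β = 1.11

H = 34/60 = 0.5667
FA = 4/60 = 0.0667
Φ⁻¹(H) = 0.168
Φ⁻¹(FA) = -1.501
ln β = −½·[z(H)² − z(FA)²] = −0.5 × (0.028 − 2.253) = 1.1125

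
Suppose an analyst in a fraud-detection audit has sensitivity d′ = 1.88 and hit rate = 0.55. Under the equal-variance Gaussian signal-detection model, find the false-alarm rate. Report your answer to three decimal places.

z(hit rate) = z(0.55) = 0.1257
z(FA) = z(H) − d' = 0.1257 − 1.88 = -1.7543
false-alarm rate = Φ(-1.7543) = 0.0397

false-alarm rate = 0.040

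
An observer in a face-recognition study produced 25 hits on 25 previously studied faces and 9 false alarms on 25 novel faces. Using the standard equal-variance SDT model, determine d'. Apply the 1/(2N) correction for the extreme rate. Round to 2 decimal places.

d' = 2.41

The hit rate is 25/25 = 1, so apply the 1/(2N) correction: H → 1 − 1/(2·25) = 0.98000.
z(H) = z(0.98000) = 2.054
z(FA) = z(0.36000) = -0.358
d' = 2.054 − (-0.358) = 2.412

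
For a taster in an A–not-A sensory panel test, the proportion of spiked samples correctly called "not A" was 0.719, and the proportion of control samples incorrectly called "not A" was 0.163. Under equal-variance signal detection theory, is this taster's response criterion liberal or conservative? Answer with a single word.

z(H) = 0.580, z(FA) = -0.982
c = −½·(z(H) + z(FA)) = 0.201
c > 0 → conservative criterion (biased toward responding “no”).

conservative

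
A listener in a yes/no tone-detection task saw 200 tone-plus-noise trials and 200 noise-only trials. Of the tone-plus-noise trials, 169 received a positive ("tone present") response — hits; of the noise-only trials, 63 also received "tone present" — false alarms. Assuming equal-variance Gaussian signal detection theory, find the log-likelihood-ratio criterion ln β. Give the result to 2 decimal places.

H = 169/200 = 0.8450
FA = 63/200 = 0.3150
z(H) = 1.015
z(FA) = -0.482
ln β = −½·[z(H)² − z(FA)²] = −0.5 × (1.030 − 0.232) = -0.399

ln β = -0.40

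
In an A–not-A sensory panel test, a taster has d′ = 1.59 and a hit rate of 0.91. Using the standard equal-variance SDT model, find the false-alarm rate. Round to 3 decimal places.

z(hit rate) = z(0.91) = 1.3408
z(FA) = z(H) − d' = 1.3408 − 1.59 = -0.2492
false-alarm rate = Φ(-0.2492) = 0.4016

false-alarm rate = 0.402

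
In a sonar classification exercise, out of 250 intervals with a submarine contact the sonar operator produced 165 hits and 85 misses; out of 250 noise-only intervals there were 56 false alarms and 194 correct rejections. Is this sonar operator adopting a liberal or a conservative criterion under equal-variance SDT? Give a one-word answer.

z(H) = 0.412, z(FA) = -0.759
c = −½·(z(H) + z(FA)) = 0.1735
c > 0 → conservative criterion (biased toward responding “no”).

conservative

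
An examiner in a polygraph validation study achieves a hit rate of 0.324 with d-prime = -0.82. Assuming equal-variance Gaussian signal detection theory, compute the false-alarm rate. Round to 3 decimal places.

z(hit rate) = z(0.324) = -0.4565
z(FA) = z(H) − d' = -0.4565 − (-0.82) = 0.3635
false-alarm rate = Φ(0.3635) = 0.6419

false-alarm rate = 0.642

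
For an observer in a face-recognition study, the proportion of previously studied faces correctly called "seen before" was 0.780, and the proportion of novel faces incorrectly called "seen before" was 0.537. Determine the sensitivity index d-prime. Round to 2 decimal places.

d-prime = 0.68

z(H) = 0.7722
z(FA) = 0.0929
d' = z(H) − z(FA) = 0.7722 − 0.0929 = 0.6793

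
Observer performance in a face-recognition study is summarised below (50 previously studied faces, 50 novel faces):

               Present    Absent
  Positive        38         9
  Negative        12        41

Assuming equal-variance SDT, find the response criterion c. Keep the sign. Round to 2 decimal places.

c = 0.10

H = 38/50 = 0.7600
FA = 9/50 = 0.1800
z(H) = z(0.7600) = 0.706
z(FA) = z(0.1800) = -0.915
c = −½·[z(H) + z(FA)] = −0.5 × (0.706 + (-0.915)) = 0.1045
c > 0: the observer has a conservative response bias.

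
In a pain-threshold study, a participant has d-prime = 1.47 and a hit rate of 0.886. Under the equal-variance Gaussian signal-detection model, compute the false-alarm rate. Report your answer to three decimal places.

false-alarm rate = 0.396

z(hit rate) = z(0.886) = 1.2055
z(FA) = z(H) − d' = 1.2055 − 1.47 = -0.2645
false-alarm rate = Φ(-0.2645) = 0.3957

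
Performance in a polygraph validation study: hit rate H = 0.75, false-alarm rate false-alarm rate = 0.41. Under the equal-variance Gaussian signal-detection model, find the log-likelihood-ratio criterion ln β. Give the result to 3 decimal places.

Φ⁻¹(0.75) = 0.6745, Φ⁻¹(0.41) = -0.2275
ln β = −½·[z(H)² − z(FA)²] = −0.5 × (0.4550 − 0.0518) = -0.2016

ln β = -0.202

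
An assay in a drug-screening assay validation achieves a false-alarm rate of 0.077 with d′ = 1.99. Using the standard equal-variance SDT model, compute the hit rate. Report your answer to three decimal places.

hit rate = 0.714

z(false-alarm rate) = z(0.077) = -1.4255
z(H) = z(FA) + d' = -1.4255 + 1.99 = 0.5645
hit rate = Φ(0.5645) = 0.7138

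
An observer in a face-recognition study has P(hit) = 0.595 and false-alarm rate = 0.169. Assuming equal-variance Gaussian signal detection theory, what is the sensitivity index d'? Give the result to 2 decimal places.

d' = 1.20

z(0.595) = 0.2404, z(0.169) = -0.9581
d' = z(H) − z(FA) = 0.2404 − (-0.9581) = 1.1985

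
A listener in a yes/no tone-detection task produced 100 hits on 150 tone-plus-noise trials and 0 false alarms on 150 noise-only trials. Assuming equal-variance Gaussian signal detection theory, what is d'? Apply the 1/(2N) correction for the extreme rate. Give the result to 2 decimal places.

The false-alarm rate is 0/150 = 0, so apply the 1/(2N) correction: FA → 1/(2·150) = 0.00333.
z(H) = z(0.66667) = 0.431
z(FA) = z(0.00333) = -2.713
d' = 0.431 − (-2.713) = 3.144

d' = 3.14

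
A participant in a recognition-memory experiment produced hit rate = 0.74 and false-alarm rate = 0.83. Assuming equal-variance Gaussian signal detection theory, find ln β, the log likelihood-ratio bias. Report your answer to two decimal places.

ln β = 0.25

z(H) = z(0.74) = 0.643
z(FA) = z(0.83) = 0.954
ln β = −½·[z(H)² − z(FA)²] = −0.5 × (0.413 − 0.910) = 0.2485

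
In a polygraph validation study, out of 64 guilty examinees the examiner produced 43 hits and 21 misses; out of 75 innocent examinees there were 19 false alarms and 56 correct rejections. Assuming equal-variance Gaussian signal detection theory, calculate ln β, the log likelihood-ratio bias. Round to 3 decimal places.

H = 43/64 = 0.6719
FA = 19/75 = 0.2533
z(H) = z(0.6719) = 0.4452
z(FA) = z(0.2533) = -0.6641
ln β = −½·[z(H)² − z(FA)²] = −0.5 × (0.1982 − 0.4410) = 0.1214

ln β = 0.121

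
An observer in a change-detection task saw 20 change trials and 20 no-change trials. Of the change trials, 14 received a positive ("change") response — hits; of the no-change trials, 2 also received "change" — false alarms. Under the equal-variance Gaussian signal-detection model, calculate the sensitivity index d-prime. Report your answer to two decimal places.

H = 14/20 = 0.7000
FA = 2/20 = 0.1000
z(H) = z(0.7000) = 0.5244
z(FA) = z(0.1000) = -1.2816
d' = z(H) − z(FA) = 0.5244 − (-1.2816) = 1.8060

d-prime = 1.81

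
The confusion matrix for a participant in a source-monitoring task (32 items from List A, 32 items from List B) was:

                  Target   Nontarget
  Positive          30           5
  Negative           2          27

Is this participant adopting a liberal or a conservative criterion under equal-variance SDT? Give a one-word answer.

z(H) = 1.534, z(FA) = -1.010
c = −½·(z(H) + z(FA)) = -0.262
c < 0 → liberal criterion (biased toward responding “yes”).

liberal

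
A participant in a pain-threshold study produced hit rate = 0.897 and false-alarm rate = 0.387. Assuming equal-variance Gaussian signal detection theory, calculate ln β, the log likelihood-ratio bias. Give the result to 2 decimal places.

ln β = -0.76

z(H) = z(0.897) = 1.265
z(FA) = z(0.387) = -0.287
ln β = −½·[z(H)² − z(FA)²] = −0.5 × (1.600 − 0.082) = -0.759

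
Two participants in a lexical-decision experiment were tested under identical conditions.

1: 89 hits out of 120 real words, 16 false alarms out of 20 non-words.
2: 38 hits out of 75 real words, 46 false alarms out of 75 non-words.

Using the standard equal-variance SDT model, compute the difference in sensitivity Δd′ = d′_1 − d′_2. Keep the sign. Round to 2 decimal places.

1: z(0.7417) = 0.649, z(0.8000) = 0.842, d' = -0.193
2: z(0.5067) = 0.017, z(0.6133) = 0.288, d' = -0.271
Δd' = d'_1 − d'_2 = -0.193 − (-0.271) = 0.078
1 has the higher sensitivity.

Δd′ = 0.08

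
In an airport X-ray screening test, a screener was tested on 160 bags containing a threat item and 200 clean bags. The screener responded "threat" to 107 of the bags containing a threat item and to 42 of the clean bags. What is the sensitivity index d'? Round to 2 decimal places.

d' = 1.24

H = 107/160 = 0.6687
FA = 42/200 = 0.2100
z(H) = z(0.6687) = 0.436
z(FA) = z(0.2100) = -0.806
d' = z(H) − z(FA) = 0.436 − (-0.806) = 1.242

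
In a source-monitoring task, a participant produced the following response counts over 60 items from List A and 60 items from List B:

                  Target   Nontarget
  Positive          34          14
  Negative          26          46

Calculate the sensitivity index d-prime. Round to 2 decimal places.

H = 34/60 = 0.5667
FA = 14/60 = 0.2333
Φ⁻¹(H) = Φ⁻¹(0.5667) = 0.168
Φ⁻¹(FA) = Φ⁻¹(0.2333) = -0.728
d' = z(H) − z(FA) = 0.168 − (-0.728) = 0.896

d-prime = 0.90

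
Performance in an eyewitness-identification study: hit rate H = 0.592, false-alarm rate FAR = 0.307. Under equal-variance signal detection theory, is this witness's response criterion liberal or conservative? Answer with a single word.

z(H) = 0.233, z(FA) = -0.504
c = −½·(z(H) + z(FA)) = 0.1355
c > 0 → conservative criterion (biased toward responding “no”).

conservative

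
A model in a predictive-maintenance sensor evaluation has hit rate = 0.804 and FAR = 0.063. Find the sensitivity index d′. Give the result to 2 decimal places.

d′ = 2.39

z(H) = z(0.804) = 0.856
z(FA) = z(0.063) = -1.530
d' = z(H) − z(FA) = 0.856 − (-1.530) = 2.386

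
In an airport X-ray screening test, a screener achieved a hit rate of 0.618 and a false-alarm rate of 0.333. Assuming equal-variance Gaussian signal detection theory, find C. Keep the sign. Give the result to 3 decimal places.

z(0.618) = 0.3002, z(0.333) = -0.4316
c = −½·[z(H) + z(FA)] = −0.5 × (0.3002 + (-0.4316)) = 0.0657
c > 0: the screener has a conservative response bias.

C = 0.066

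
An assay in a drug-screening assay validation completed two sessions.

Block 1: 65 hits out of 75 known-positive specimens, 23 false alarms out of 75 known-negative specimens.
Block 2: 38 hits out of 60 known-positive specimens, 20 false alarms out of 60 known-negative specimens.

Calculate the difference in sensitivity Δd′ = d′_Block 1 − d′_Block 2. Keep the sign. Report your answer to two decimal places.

Block 1: z(0.8667) = 1.111, z(0.3067) = -0.505, d' = 1.616
Block 2: z(0.6333) = 0.341, z(0.3333) = -0.431, d' = 0.772
Δd' = d'_Block 1 − d'_Block 2 = 1.616 − 0.772 = 0.844
Block 1 has the higher sensitivity.

Δd′ = 0.84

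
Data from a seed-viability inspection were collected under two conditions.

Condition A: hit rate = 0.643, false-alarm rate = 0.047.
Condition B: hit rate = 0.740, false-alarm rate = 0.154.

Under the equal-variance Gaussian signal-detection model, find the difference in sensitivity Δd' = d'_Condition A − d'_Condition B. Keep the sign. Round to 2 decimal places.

Δd' = 0.38

Condition A: z(0.643) = 0.366, z(0.047) = -1.675, d' = 2.041
Condition B: z(0.740) = 0.643, z(0.154) = -1.019, d' = 1.662
Δd' = d'_Condition A − d'_Condition B = 2.041 − 1.662 = 0.379
Condition A has the higher sensitivity.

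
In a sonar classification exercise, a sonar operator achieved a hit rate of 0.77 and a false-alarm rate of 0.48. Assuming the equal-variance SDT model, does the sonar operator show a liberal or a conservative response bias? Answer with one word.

z(H) = 0.739, z(FA) = -0.050
c = −½·(z(H) + z(FA)) = -0.3445
c < 0 → liberal criterion (biased toward responding “yes”).

liberal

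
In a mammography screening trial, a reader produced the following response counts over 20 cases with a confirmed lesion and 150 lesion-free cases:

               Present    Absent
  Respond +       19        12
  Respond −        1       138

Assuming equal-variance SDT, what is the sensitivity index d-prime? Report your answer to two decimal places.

d-prime = 3.05

H = 19/20 = 0.9500
FA = 12/150 = 0.0800
Φ⁻¹(H) = 1.645
Φ⁻¹(FA) = -1.405
d' = z(H) − z(FA) = 1.645 − (-1.405) = 3.050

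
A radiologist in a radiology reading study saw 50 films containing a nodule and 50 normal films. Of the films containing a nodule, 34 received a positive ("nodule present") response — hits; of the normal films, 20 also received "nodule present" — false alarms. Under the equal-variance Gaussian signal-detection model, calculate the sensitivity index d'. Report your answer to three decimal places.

H = 34/50 = 0.6800
FA = 20/50 = 0.4000
Φ⁻¹(0.6800) = 0.4677, Φ⁻¹(0.4000) = -0.2533
d' = z(H) − z(FA) = 0.4677 − (-0.2533) = 0.7210

d' = 0.721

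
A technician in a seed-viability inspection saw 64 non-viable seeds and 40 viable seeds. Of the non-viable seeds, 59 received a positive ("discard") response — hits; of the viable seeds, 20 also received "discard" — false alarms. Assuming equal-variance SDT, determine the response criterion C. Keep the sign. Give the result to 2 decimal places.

C = -0.71

H = 59/64 = 0.9219
FA = 20/40 = 0.5000
z(H) = 1.418
z(FA) = 0.000
c = −½·[z(H) + z(FA)] = −0.5 × (1.418 + 0.000) = -0.709
c < 0: the technician has a liberal response bias.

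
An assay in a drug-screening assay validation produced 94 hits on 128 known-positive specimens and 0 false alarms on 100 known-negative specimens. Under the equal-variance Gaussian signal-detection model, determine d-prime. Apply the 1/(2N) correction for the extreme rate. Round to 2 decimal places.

The false-alarm rate is 0/100 = 0, so apply the 1/(2N) correction: FA → 1/(2·100) = 0.00500.
z(H) = z(0.73438) = 0.626
z(FA) = z(0.00500) = -2.576
d' = 0.626 − (-2.576) = 3.202

d-prime = 3.20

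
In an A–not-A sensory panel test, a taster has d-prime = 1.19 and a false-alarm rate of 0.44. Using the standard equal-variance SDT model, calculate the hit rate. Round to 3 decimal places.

hit rate = 0.851

z(false-alarm rate) = z(0.44) = -0.1510
z(H) = z(FA) + d' = -0.1510 + 1.19 = 1.0390
hit rate = Φ(1.0390) = 0.8506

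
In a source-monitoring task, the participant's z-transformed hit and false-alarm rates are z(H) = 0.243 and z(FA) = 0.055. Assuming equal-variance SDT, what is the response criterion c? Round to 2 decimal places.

c = −½·[z(H) + z(FA)] = −½·(0.243 + 0.055) = -0.149

c = -0.15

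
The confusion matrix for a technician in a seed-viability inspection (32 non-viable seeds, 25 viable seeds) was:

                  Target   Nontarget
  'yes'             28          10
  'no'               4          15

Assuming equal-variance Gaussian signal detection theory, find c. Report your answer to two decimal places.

H = 28/32 = 0.8750
FA = 10/25 = 0.4000
Φ⁻¹(0.8750) = 1.1503, Φ⁻¹(0.4000) = -0.2533
c = −½·[z(H) + z(FA)] = −0.5 × (1.1503 + (-0.2533)) = -0.4485
c < 0: the technician has a liberal response bias.

c = -0.45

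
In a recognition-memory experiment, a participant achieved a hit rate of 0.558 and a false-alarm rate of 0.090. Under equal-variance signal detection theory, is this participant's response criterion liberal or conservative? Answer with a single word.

z(H) = 0.146, z(FA) = -1.341
c = −½·(z(H) + z(FA)) = 0.5975
c > 0 → conservative criterion (biased toward responding “no”).

conservative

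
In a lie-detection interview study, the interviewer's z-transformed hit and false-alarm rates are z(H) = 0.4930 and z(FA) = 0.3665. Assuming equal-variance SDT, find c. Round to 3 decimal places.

c = -0.430

c = −½·[z(H) + z(FA)] = −½·(0.4930 + 0.3665) = -0.42975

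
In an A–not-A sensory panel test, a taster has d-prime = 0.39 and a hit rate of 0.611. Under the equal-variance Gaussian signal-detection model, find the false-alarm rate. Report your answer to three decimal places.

false-alarm rate = 0.457

z(hit rate) = z(0.611) = 0.2819
z(FA) = z(H) − d' = 0.2819 − 0.39 = -0.1081
false-alarm rate = Φ(-0.1081) = 0.4570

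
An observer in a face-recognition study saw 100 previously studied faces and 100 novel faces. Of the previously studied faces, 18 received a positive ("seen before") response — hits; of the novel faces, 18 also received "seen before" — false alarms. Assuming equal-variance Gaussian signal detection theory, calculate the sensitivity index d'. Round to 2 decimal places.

H = 18/100 = 0.1800
FA = 18/100 = 0.1800
Φ⁻¹(H) = Φ⁻¹(0.1800) = -0.9154
Φ⁻¹(FA) = Φ⁻¹(0.1800) = -0.9154
d' = z(H) − z(FA) = -0.9154 − (-0.9154) = 0.0000

d' = 0.00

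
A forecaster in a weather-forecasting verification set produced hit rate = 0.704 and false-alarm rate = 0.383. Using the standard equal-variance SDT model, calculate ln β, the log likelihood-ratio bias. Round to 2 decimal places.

ln β = -0.10

z(0.704) = 0.536, z(0.383) = -0.298
ln β = −½·[z(H)² − z(FA)²] = −0.5 × (0.287 − 0.089) = -0.099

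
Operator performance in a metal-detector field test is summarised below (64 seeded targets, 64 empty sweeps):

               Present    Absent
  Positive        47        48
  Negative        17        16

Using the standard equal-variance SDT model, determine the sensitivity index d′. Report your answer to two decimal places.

H = 47/64 = 0.7344
FA = 48/64 = 0.7500
z(H) = 0.6262
z(FA) = 0.6745
d' = z(H) − z(FA) = 0.6262 − 0.6745 = -0.0483

d′ = -0.05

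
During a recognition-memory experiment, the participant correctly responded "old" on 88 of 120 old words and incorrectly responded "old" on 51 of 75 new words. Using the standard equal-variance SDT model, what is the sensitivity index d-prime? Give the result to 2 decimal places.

d-prime = 0.16

H = 88/120 = 0.7333
FA = 51/75 = 0.6800
Φ⁻¹(0.7333) = 0.623, Φ⁻¹(0.6800) = 0.468
d' = z(H) − z(FA) = 0.623 − 0.468 = 0.155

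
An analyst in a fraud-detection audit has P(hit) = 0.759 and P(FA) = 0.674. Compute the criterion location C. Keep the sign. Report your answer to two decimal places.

z(H) = 0.703
z(FA) = 0.451
c = −½·[z(H) + z(FA)] = −0.5 × (0.703 + 0.451) = -0.577

C = -0.58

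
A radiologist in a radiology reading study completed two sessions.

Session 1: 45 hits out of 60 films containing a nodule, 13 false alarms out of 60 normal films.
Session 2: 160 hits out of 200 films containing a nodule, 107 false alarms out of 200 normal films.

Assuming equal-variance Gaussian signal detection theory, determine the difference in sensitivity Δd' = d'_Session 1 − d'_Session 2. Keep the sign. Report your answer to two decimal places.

Δd' = 0.70

Session 1: z(0.7500) = 0.674, z(0.2167) = -0.783, d' = 1.457
Session 2: z(0.8000) = 0.842, z(0.5350) = 0.088, d' = 0.754
Δd' = d'_Session 1 − d'_Session 2 = 1.457 − 0.754 = 0.703
Session 1 has the higher sensitivity.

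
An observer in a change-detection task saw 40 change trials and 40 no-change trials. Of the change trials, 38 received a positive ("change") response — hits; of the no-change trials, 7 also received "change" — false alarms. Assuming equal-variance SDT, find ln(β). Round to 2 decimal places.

H = 38/40 = 0.9500
FA = 7/40 = 0.1750
Φ⁻¹(H) = Φ⁻¹(0.9500) = 1.645
Φ⁻¹(FA) = Φ⁻¹(0.1750) = -0.935
ln β = −½·[z(H)² − z(FA)²] = −0.5 × (2.706 − 0.874) = -0.916

ln β = -0.92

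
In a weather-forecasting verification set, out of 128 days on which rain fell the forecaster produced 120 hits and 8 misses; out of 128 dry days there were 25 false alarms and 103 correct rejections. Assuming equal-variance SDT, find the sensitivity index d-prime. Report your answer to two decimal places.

H = 120/128 = 0.9375
FA = 25/128 = 0.1953
z(H) = z(0.9375) = 1.534
z(FA) = z(0.1953) = -0.859
d' = z(H) − z(FA) = 1.534 − (-0.859) = 2.393

d-prime = 2.39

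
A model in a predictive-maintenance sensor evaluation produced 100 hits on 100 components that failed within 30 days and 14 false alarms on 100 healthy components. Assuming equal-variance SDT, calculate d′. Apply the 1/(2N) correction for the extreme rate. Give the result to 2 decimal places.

d′ = 3.66

The hit rate is 100/100 = 1, so apply the 1/(2N) correction: H → 1 − 1/(2·100) = 0.99500.
z(H) = z(0.99500) = 2.576
z(FA) = z(0.14000) = -1.080
d' = 2.576 − (-1.080) = 3.656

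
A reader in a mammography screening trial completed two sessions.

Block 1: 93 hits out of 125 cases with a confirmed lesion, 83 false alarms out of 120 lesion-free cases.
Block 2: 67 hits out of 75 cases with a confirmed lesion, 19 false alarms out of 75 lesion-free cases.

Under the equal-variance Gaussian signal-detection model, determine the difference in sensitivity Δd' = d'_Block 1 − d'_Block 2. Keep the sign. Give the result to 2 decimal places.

Δd' = -1.75

Block 1: z(0.7440) = 0.656, z(0.6917) = 0.501, d' = 0.155
Block 2: z(0.8933) = 1.244, z(0.2533) = -0.664, d' = 1.908
Δd' = d'_Block 1 − d'_Block 2 = 0.155 − 1.908 = -1.753
Block 2 has the higher sensitivity.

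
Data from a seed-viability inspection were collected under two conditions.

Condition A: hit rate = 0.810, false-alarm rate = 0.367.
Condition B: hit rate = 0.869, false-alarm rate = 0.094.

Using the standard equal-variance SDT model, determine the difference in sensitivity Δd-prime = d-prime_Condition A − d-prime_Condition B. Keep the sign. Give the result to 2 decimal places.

Δd-prime = -1.22

Condition A: z(0.810) = 0.878, z(0.367) = -0.340, d' = 1.218
Condition B: z(0.869) = 1.122, z(0.094) = -1.317, d' = 2.439
Δd' = d'_Condition A − d'_Condition B = 1.218 − 2.439 = -1.221
Condition B has the higher sensitivity.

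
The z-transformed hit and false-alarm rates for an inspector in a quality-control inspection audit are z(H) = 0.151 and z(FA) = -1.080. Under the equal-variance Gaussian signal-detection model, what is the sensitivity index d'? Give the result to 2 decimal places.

d' = z(H) − z(FA) = 0.151 − (-1.080) = 1.231

d' = 1.23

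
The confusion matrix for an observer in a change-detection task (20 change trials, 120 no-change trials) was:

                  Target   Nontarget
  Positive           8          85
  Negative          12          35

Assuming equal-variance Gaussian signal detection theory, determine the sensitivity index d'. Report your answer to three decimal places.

d' = -0.802

H = 8/20 = 0.4000
FA = 85/120 = 0.7083
z(H) = -0.2533
z(FA) = 0.5484
d' = z(H) − z(FA) = -0.2533 − 0.5484 = -0.8017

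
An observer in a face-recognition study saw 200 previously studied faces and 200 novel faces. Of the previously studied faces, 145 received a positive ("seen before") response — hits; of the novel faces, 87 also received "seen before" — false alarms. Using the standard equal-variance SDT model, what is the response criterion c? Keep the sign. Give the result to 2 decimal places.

H = 145/200 = 0.7250
FA = 87/200 = 0.4350
z(H) = 0.5978
z(FA) = -0.1637
c = −½·[z(H) + z(FA)] = −0.5 × (0.5978 + (-0.1637)) = -0.21705

c = -0.22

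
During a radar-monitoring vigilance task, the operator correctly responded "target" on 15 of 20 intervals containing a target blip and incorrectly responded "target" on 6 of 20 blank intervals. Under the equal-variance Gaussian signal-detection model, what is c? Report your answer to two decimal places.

c = -0.08

H = 15/20 = 0.7500
FA = 6/20 = 0.3000
Φ⁻¹(H) = Φ⁻¹(0.7500) = 0.6745
Φ⁻¹(FA) = Φ⁻¹(0.3000) = -0.5244
c = −½·[z(H) + z(FA)] = −0.5 × (0.6745 + (-0.5244)) = -0.07505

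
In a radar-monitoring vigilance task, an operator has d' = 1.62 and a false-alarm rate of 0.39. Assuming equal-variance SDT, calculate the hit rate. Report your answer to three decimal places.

hit rate = 0.910

z(false-alarm rate) = z(0.39) = -0.2793
z(H) = z(FA) + d' = -0.2793 + 1.62 = 1.3407
hit rate = Φ(1.3407) = 0.9100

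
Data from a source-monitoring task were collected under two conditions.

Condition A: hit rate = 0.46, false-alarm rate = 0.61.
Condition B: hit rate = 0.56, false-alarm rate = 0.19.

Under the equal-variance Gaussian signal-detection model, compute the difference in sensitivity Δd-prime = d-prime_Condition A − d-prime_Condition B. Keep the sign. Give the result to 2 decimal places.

Δd-prime = -1.41

Condition A: z(0.46) = -0.100, z(0.61) = 0.279, d' = -0.379
Condition B: z(0.56) = 0.151, z(0.19) = -0.878, d' = 1.029
Δd' = d'_Condition A − d'_Condition B = -0.379 − 1.029 = -1.408
Condition B has the higher sensitivity.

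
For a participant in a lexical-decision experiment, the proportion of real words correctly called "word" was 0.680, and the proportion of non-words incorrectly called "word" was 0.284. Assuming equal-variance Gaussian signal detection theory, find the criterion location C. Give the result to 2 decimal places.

z(H) = z(0.680) = 0.468
z(FA) = z(0.284) = -0.571
c = −½·[z(H) + z(FA)] = −0.5 × (0.468 + (-0.571)) = 0.0515
c > 0: the participant has a conservative response bias.

C = 0.05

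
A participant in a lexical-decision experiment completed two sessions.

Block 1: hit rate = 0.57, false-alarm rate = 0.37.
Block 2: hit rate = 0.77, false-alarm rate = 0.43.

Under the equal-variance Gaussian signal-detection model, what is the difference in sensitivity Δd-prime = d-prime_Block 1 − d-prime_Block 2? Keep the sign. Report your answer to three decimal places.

Δd-prime = -0.407

Block 1: z(0.57) = 0.1764, z(0.37) = -0.3319, d' = 0.5083
Block 2: z(0.77) = 0.7388, z(0.43) = -0.1764, d' = 0.9152
Δd' = d'_Block 1 − d'_Block 2 = 0.5083 − 0.9152 = -0.4069
Block 2 has the higher sensitivity.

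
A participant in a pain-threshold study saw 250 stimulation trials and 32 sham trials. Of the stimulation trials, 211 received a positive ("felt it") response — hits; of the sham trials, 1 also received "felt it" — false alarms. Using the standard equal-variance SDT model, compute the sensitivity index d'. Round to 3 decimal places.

H = 211/250 = 0.8440
FA = 1/32 = 0.0312
z(H) = z(0.8440) = 1.0110
z(FA) = z(0.0312) = -1.8634
d' = z(H) − z(FA) = 1.0110 − (-1.8634) = 2.8744

d' = 2.874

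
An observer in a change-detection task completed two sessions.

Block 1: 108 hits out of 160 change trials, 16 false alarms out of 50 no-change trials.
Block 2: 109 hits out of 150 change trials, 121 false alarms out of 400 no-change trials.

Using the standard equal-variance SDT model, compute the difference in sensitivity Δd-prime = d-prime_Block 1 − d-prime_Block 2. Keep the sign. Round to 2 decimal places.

Δd-prime = -0.20

Block 1: z(0.6750) = 0.454, z(0.3200) = -0.468, d' = 0.922
Block 2: z(0.7267) = 0.603, z(0.3025) = -0.517, d' = 1.120
Δd' = d'_Block 1 − d'_Block 2 = 0.922 − 1.120 = -0.198
Block 2 has the higher sensitivity.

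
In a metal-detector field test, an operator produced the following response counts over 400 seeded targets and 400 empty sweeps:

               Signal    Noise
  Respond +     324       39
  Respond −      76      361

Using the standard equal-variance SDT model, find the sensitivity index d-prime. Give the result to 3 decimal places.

H = 324/400 = 0.8100
FA = 39/400 = 0.0975
z(H) = z(0.8100) = 0.8779
z(FA) = z(0.0975) = -1.2959
d' = z(H) − z(FA) = 0.8779 − (-1.2959) = 2.1738

d-prime = 2.174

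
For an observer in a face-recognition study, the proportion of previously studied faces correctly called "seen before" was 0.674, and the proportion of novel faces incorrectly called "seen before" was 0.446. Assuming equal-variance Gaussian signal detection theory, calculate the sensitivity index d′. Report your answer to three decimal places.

d′ = 0.587

z(H) = z(0.674) = 0.4510
z(FA) = z(0.446) = -0.1358
d' = z(H) − z(FA) = 0.4510 − (-0.1358) = 0.5868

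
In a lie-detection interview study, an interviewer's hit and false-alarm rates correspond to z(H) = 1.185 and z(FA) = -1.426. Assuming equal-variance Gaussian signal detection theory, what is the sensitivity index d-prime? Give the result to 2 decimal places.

d-prime = 2.61

d' = z(H) − z(FA) = 1.185 − (-1.426) = 2.611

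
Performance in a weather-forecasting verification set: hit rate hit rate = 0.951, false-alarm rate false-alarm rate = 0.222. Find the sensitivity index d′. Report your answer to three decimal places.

d′ = 2.420

Φ⁻¹(0.951) = 1.6546, Φ⁻¹(0.222) = -0.7655
d' = z(H) − z(FA) = 1.6546 − (-0.7655) = 2.4201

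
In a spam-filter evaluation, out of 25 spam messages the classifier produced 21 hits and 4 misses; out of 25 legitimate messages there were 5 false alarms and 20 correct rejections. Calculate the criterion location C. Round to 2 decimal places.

C = -0.08

H = 21/25 = 0.8400
FA = 5/25 = 0.2000
Φ⁻¹(H) = Φ⁻¹(0.8400) = 0.9945
Φ⁻¹(FA) = Φ⁻¹(0.2000) = -0.8416
c = −½·[z(H) + z(FA)] = −0.5 × (0.9945 + (-0.8416)) = -0.07645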